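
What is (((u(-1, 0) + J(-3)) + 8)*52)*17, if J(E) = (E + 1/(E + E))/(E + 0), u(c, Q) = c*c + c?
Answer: 72046/9 ≈ 8005.1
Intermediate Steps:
u(c, Q) = c + c² (u(c, Q) = c² + c = c + c²)
J(E) = (E + 1/(2*E))/E
(((u(-1, 0) + J(-3)) + 8)*52)*17 = (((-(1 - 1) + (1 + (½)/(-3)²)) + 8)*52)*17 = (((-1*0 + (1 + (½)*(⅑))) + 8)*52)*17 = (((0 + (1 + 1/18)) + 8)*52)*17 = (((0 + 19/18) + 8)*52)*17 = ((19/18 + 8)*52)*17 = ((163/18)*52)*17 = (4238/9)*17 = 72046/9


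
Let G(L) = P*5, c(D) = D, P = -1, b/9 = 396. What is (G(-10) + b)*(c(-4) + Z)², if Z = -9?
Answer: 601471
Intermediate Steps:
b = 3564 (b = 9*396 = 3564)
G(L) = -5 (G(L) = -1*5 = -5)
(G(-10) + b)*(c(-4) + Z)² = (-5 + 3564)*(-4 - 9)² = 3559*(-13)² = 3559*169 = 601471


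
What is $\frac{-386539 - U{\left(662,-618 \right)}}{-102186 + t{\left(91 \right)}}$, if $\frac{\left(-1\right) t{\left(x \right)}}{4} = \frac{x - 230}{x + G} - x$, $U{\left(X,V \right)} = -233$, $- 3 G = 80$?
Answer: $\frac{37278529}{9824989} \approx 3.7943$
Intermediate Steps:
$G = - \frac{80}{3}$ ($G = \left(- \frac{1}{3}\right) 80 = - \frac{80}{3} \approx -26.667$)
$t{\left(x \right)} = 4 x - \frac{4 \left(-230 + x\right)}{- \frac{80}{3} + x}$ ($t{\left(x \right)} = - 4 \left(\frac{x - 230}{x - \frac{80}{3}} - x\right) = - 4 \left(\frac{-230 + x}{- \frac{80}{3} + x} - x\right) = - 4 \left(- x + \frac{-230 + x}{- \frac{80}{3} + x}\right) = 4 x - \frac{4 \left(-230 + x\right)}{- \frac{80}{3} + x}$)
$\frac{-386539 - U{\left(662,-618 \right)}}{-102186 + t{\left(91 \right)}} = \frac{-386539 - -233}{-102186 + \frac{4 \left(690 - 7553 + 3 \cdot 91^{2}\right)}{-80 + 3 \cdot 91}} = \frac{-386539 + 233}{-102186 + \frac{4 \left(690 - 7553 + 3 \cdot 8281\right)}{-80 + 273}} = - \frac{386306}{-102186 + \frac{4 \left(690 - 7553 + 24843\right)}{193}} = - \frac{386306}{-102186 + 4 \cdot \frac{1}{193} \cdot 17980} = - \frac{386306}{-102186 + \frac{71920}{193}} = - \frac{386306}{- \frac{19649978}{193}} = \left(-386306\right) \left(- \frac{193}{19649978}\right) = \frac{37278529}{9824989}$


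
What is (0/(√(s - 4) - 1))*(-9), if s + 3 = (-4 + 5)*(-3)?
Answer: 0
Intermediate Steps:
s = -6 (s = -3 + (-4 + 5)*(-3) = -3 + 1*(-3) = -3 - 3 = -6)
(0/(√(s - 4) - 1))*(-9) = (0/(√(-6 - 4) - 1))*(-9) = (0/(√(-10) - 1))*(-9) = (0/(I*√10 - 1))*(-9) = (0/(-1 + I*√10))*(-9) = 0*(-9) = 0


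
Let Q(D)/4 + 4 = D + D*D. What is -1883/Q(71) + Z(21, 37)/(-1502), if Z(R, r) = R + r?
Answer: -2006661/15344432 ≈ -0.13077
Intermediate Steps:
Q(D) = -16 + 4*D + 4*D² (Q(D) = -16 + 4*(D + D*D) = -16 + 4*(D + D²) = -16 + (4*D + 4*D²) = -16 + 4*D + 4*D²)
-1883/Q(71) + Z(21, 37)/(-1502) = -1883/(-16 + 4*71 + 4*71²) + (21 + 37)/(-1502) = -1883/(-16 + 284 + 4*5041) + 58*(-1/1502) = -1883/(-16 + 284 + 20164) - 29/751 = -1883/20432 - 29/751 = -2006661/15344432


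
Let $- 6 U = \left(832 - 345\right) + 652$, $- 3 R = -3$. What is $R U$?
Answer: $- \frac{1139}{6} \approx -189.83$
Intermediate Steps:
$R = 1$ ($R = \left(- \frac{1}{3}\right) \left(-3\right) = 1$)
$U = - \frac{1139}{6}$ ($U = - \frac{\left(832 - 345\right) + 652}{6} = - \frac{487 + 652}{6} = \left(- \frac{1}{6}\right) 1139 = - \frac{1139}{6} \approx -189.83$)
$R U = 1 \left(- \frac{1139}{6}\right) = - \frac{1139}{6}$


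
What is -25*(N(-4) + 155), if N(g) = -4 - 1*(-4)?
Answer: -3875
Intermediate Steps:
N(g) = 0 (N(g) = -4 + 4 = 0)
-25*(N(-4) + 155) = -25*(0 + 155) = -25*155 = -3875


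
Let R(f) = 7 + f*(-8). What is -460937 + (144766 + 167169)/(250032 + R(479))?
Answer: -8729661848/18939 ≈ -4.6094e+5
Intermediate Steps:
R(f) = 7 - 8*f
-460937 + (144766 + 167169)/(250032 + R(479)) = -460937 + (144766 + 167169)/(250032 + (7 - 8*479)) = -460937 + 311935/(250032 + (7 - 3832)) = -460937 + 311935/(250032 - 3825) = -460937 + 311935/246207 = -460937 + 311935*(1/246207) = -460937 + 23995/18939 = -8729661848/18939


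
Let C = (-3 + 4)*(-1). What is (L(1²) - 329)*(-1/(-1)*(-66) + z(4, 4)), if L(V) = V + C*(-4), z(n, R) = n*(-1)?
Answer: 22680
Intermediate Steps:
z(n, R) = -n
C = -1 (C = 1*(-1) = -1)
L(V) = 4 + V (L(V) = V - 1*(-4) = V + 4 = 4 + V)
(L(1²) - 329)*(-1/(-1)*(-66) + z(4, 4)) = ((4 + 1²) - 329)*(-1/(-1)*(-66) - 1*4) = ((4 + 1) - 329)*(-1*(-1)*(-66) - 4) = (5 - 329)*(1*(-66) - 4) = -324*(-66 - 4) = -324*(-70) = 22680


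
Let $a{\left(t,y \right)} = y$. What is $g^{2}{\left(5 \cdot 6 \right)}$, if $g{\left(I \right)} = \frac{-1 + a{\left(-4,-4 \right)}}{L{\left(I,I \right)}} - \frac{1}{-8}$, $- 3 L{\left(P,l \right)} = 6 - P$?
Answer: $\frac{1}{4} \approx 0.25$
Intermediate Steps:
$L{\left(P,l \right)} = -2 + \frac{P}{3}$ ($L{\left(P,l \right)} = - \frac{6 - P}{3} = -2 + \frac{P}{3}$)
$g{\left(I \right)} = \frac{1}{8} - \frac{5}{-2 + \frac{I}{3}}$ ($g{\left(I \right)} = \frac{-1 - 4}{-2 + \frac{I}{3}} - \frac{1}{-8} = - \frac{5}{-2 + \frac{I}{3}} - - \frac{1}{8} = - \frac{5}{-2 + \frac{I}{3}} + \frac{1}{8} = \frac{1}{8} - \frac{5}{-2 + \frac{I}{3}}$)
$g^{2}{\left(5 \cdot 6 \right)} = \left(\frac{-126 + 5 \cdot 6}{8 \left(-6 + 5 \cdot 6\right)}\right)^{2} = \left(\frac{-126 + 30}{8 \left(-6 + 30\right)}\right)^{2} = \left(\frac{1}{8} \cdot \frac{1}{24} \left(-96\right)\right)^{2} = \left(- \frac{1}{2}\right)^{2} = \frac{1}{4}$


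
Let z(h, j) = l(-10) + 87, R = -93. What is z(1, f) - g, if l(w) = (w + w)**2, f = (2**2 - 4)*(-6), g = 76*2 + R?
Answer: 428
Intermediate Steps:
g = 59 (g = 76*2 - 93 = 152 - 93 = 59)
f = 0 (f = (4 - 4)*(-6) = 0*(-6) = 0)
l(w) = 4*w**2 (l(w) = (2*w)**2 = 4*w**2)
z(h, j) = 487 (z(h, j) = 4*(-10)**2 + 87 = 4*100 + 87 = 400 + 87 = 487)
z(1, f) - g = 487 - 1*59 = 487 - 59 = 428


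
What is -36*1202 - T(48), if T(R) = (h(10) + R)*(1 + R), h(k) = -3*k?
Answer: -44154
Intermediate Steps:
T(R) = (1 + R)*(-30 + R) (T(R) = (-3*10 + R)*(1 + R) = (-30 + R)*(1 + R) = (1 + R)*(-30 + R))
-36*1202 - T(48) = -36*1202 - (-30 + 48² - 29*48) = -43272 - (-30 + 2304 - 1392) = -43272 - 1*882 = -43272 - 882 = -44154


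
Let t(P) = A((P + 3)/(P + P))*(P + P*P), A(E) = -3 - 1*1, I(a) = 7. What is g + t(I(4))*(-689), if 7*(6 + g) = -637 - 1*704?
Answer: 1078969/7 ≈ 1.5414e+5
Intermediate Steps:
g = -1383/7 (g = -6 + (-637 - 1*704)/7 = -6 + (-637 - 704)/7 = -6 + (1/7)*(-1341) = -6 - 1341/7 = -1383/7 ≈ -197.57)
A(E) = -4 (A(E) = -3 - 1 = -4)
t(P) = -4*P - 4*P**2 (t(P) = -4*(P + P*P) = -4*(P + P**2) = -4*P - 4*P**2)
g + t(I(4))*(-689) = -1383/7 - 4*7*(1 + 7)*(-689) = -1383/7 - 4*7*8*(-689) = -1383/7 - 224*(-689) = -1383/7 + 154336 = 1078969/7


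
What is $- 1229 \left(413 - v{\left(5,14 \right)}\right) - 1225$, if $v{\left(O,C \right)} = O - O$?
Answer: $-508802$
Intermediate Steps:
$v{\left(O,C \right)} = 0$
$- 1229 \left(413 - v{\left(5,14 \right)}\right) - 1225 = - 1229 \left(413 - 0\right) - 1225 = - 1229 \left(413 + 0\right) - 1225 = \left(-1229\right) 413 - 1225 = -507577 - 1225 = -508802$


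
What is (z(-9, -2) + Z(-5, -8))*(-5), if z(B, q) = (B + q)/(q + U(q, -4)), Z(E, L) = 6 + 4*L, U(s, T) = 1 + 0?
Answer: 75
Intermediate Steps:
U(s, T) = 1
z(B, q) = (B + q)/(1 + q) (z(B, q) = (B + q)/(q + 1) = (B + q)/(1 + q))
(z(-9, -2) + Z(-5, -8))*(-5) = ((-9 - 2)/(1 - 2) + (6 + 4*(-8)))*(-5) = (-11/(-1) + (6 - 32))*(-5) = (-1*(-11) - 26)*(-5) = (11 - 26)*(-5) = -15*(-5) = 75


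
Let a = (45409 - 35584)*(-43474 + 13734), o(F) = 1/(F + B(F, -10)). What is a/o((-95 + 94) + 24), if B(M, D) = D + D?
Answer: -876586500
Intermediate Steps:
B(M, D) = 2*D
o(F) = 1/(-20 + F) (o(F) = 1/(F + 2*(-10)) = 1/(F - 20) = 1/(-20 + F))
a = -292195500 (a = 9825*(-29740) = -292195500)
a/o((-95 + 94) + 24) = -(1168782000 + 292195500*(-95 + 94)) = -292195500/(1/(-20 + (-1 + 24))) = -292195500/(1/(-20 + 23)) = -292195500/(1/3) = -292195500/⅓ = -292195500*3 = -876586500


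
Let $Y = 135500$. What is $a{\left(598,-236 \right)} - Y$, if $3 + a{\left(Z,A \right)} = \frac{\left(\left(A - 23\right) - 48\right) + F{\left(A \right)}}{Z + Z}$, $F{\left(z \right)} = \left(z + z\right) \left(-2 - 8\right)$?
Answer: $- \frac{162057175}{1196} \approx -1.355 \cdot 10^{5}$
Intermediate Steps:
$F{\left(z \right)} = - 20 z$ ($F{\left(z \right)} = 2 z \left(-10\right) = - 20 z$)
$a{\left(Z,A \right)} = -3 + \frac{-71 - 19 A}{2 Z}$ ($a{\left(Z,A \right)} = -3 + \frac{\left(\left(A - 23\right) - 48\right) - 20 A}{Z + Z} = -3 + \frac{\left(\left(-23 + A\right) - 48\right) - 20 A}{2 Z} = -3 + \left(\left(-71 + A\right) - 20 A\right) \frac{1}{2 Z} = -3 + \left(-71 - 19 A\right) \frac{1}{2 Z} = -3 + \frac{-71 - 19 A}{2 Z}$)
$a{\left(598,-236 \right)} - Y = \frac{-71 - -4484 - 3588}{2 \cdot 598} - 135500 = \frac{1}{2} \cdot \frac{1}{598} \left(-71 + 4484 - 3588\right) - 135500 = \frac{1}{2} \cdot \frac{1}{598} \cdot 825 - 135500 = \frac{825}{1196} - 135500 = - \frac{162057175}{1196}$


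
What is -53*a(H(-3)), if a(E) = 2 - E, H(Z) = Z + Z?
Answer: -424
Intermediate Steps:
H(Z) = 2*Z
-53*a(H(-3)) = -53*(2 - 2*(-3)) = -53*(2 - 1*(-6)) = -53*(2 + 6) = -53*8 = -424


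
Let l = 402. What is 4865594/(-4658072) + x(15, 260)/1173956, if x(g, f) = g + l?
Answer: -356878178365/341773223302 ≈ -1.0442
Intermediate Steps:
x(g, f) = 402 + g (x(g, f) = g + 402 = 402 + g)
4865594/(-4658072) + x(15, 260)/1173956 = 4865594/(-4658072) + (402 + 15)/1173956 = 4865594*(-1/4658072) + 417*(1/1173956) = -2432797/2329036 + 417/1173956 = -356878178365/341773223302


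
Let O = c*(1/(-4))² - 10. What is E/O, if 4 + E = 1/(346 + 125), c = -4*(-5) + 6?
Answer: 15064/31557 ≈ 0.47736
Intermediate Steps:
c = 26 (c = 20 + 6 = 26)
E = -1883/471 (E = -4 + 1/(346 + 125) = -4 + 1/471 = -1883/471 ≈ -3.9979)
O = -67/8 (O = 26*(1/(-4))² - 10 = 26*(1*(-¼))² - 10 = 26*(-¼)² - 10 = 26*(1/16) - 10 = 13/8 - 10 = -67/8 ≈ -8.3750)
E/O = -1883/(471*(-67/8)) = -1883/471*(-8/67) = 15064/31557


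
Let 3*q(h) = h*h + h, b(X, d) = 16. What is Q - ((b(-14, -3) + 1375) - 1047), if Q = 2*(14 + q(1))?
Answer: -944/3 ≈ -314.67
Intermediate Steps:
q(h) = h/3 + h²/3 (q(h) = (h*h + h)/3 = (h² + h)/3 = (h + h²)/3 = h/3 + h²/3)
Q = 88/3 (Q = 2*(14 + (⅓)*1*(1 + 1)) = 2*(14 + (⅓)*1*2) = 2*(14 + ⅔) = 2*(44/3) = 88/3 ≈ 29.333)
Q - ((b(-14, -3) + 1375) - 1047) = 88/3 - ((16 + 1375) - 1047) = 88/3 - (1391 - 1047) = 88/3 - 1*344 = 88/3 - 344 = -944/3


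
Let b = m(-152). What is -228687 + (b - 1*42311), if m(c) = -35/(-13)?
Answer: -3522939/13 ≈ -2.7100e+5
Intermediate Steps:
m(c) = 35/13 (m(c) = -35*(-1/13) = 35/13)
b = 35/13 ≈ 2.6923
-228687 + (b - 1*42311) = -228687 + (35/13 - 1*42311) = -228687 + (35/13 - 42311) = -228687 - 550008/13 = -3522939/13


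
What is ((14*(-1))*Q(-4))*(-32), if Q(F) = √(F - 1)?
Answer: 448*I*√5 ≈ 1001.8*I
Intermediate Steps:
Q(F) = √(-1 + F)
((14*(-1))*Q(-4))*(-32) = ((14*(-1))*√(-1 - 4))*(-32) = -14*I*√5*(-32) = 448*I*√5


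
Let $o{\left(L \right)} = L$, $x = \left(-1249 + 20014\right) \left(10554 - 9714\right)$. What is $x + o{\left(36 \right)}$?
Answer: $15762636$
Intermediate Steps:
$x = 15762600$ ($x = 18765 \cdot 840 = 15762600$)
$x + o{\left(36 \right)} = 15762600 + 36 = 15762636$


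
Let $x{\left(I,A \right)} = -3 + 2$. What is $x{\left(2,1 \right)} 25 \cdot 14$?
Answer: $-350$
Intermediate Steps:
$x{\left(I,A \right)} = -1$
$x{\left(2,1 \right)} 25 \cdot 14 = \left(-1\right) 25 \cdot 14 = \left(-25\right) 14 = -350$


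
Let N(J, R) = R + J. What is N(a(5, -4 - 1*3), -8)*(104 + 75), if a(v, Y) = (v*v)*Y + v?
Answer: -31862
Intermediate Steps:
a(v, Y) = v + Y*v² (a(v, Y) = v²*Y + v = Y*v² + v = v + Y*v²)
N(J, R) = J + R
N(a(5, -4 - 1*3), -8)*(104 + 75) = (5*(1 + (-4 - 1*3)*5) - 8)*(104 + 75) = (5*(1 + (-4 - 3)*5) - 8)*179 = (5*(1 - 7*5) - 8)*179 = (5*(1 - 35) - 8)*179 = (5*(-34) - 8)*179 = (-170 - 8)*179 = -178*179 = -31862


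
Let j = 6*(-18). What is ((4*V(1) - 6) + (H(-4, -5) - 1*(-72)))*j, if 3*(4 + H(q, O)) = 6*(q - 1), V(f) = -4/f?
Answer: -3888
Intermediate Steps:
H(q, O) = -6 + 2*q (H(q, O) = -4 + (6*(q - 1))/3 = -4 + (6*(-1 + q))/3 = -4 + (-6 + 6*q)/3 = -4 + (-2 + 2*q) = -6 + 2*q)
j = -108
((4*V(1) - 6) + (H(-4, -5) - 1*(-72)))*j = ((4*(-4/1) - 6) + ((-6 + 2*(-4)) - 1*(-72)))*(-108) = ((4*(-4*1) - 6) + ((-6 - 8) + 72))*(-108) = ((4*(-4) - 6) + (-14 + 72))*(-108) = ((-16 - 6) + 58)*(-108) = (-22 + 58)*(-108) = 36*(-108) = -3888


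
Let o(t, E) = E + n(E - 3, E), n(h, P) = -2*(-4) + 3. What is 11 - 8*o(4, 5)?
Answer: -117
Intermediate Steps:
n(h, P) = 11 (n(h, P) = 8 + 3 = 11)
o(t, E) = 11 + E (o(t, E) = E + 11 = 11 + E)
11 - 8*o(4, 5) = 11 - 8*(11 + 5) = 11 - 8*16 = 11 - 128 = -117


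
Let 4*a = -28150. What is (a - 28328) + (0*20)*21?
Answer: -70731/2 ≈ -35366.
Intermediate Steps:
a = -14075/2 (a = (1/4)*(-28150) = -14075/2 ≈ -7037.5)
(a - 28328) + (0*20)*21 = (-14075/2 - 28328) + (0*20)*21 = -70731/2 + 0*21 = -70731/2 + 0 = -70731/2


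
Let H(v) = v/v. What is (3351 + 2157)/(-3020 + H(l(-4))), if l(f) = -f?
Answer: -5508/3019 ≈ -1.8244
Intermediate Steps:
H(v) = 1
(3351 + 2157)/(-3020 + H(l(-4))) = (3351 + 2157)/(-3020 + 1) = 5508/(-3019) = 5508*(-1/3019) = -5508/3019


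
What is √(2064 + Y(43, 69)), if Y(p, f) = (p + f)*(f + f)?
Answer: 4*√1095 ≈ 132.36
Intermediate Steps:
Y(p, f) = 2*f*(f + p) (Y(p, f) = (f + p)*(2*f) = 2*f*(f + p))
√(2064 + Y(43, 69)) = √(2064 + 2*69*(69 + 43)) = √(2064 + 2*69*112) = √(2064 + 15456) = √17520 = 4*√1095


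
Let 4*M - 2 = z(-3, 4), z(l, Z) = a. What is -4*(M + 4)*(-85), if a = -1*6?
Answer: 1020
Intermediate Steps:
a = -6
z(l, Z) = -6
M = -1 (M = ½ + (¼)*(-6) = ½ - 3/2 = -1)
-4*(M + 4)*(-85) = -4*(-1 + 4)*(-85) = -4*3*(-85) = -12*(-85) = 1020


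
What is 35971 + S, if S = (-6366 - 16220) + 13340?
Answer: 26725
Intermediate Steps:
S = -9246 (S = -22586 + 13340 = -9246)
35971 + S = 35971 - 9246 = 26725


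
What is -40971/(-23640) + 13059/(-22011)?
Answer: 65899769/57815560 ≈ 1.1398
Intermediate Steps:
-40971/(-23640) + 13059/(-22011) = -40971*(-1/23640) + 13059*(-1/22011) = 13657/7880 - 4353/7337 = 65899769/57815560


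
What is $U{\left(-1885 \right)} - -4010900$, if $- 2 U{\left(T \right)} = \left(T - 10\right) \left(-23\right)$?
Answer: $\frac{7978215}{2} \approx 3.9891 \cdot 10^{6}$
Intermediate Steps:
$U{\left(T \right)} = -115 + \frac{23 T}{2}$ ($U{\left(T \right)} = - \frac{\left(T - 10\right) \left(-23\right)}{2} = - \frac{\left(-10 + T\right) \left(-23\right)}{2} = - \frac{230 - 23 T}{2} = -115 + \frac{23 T}{2}$)
$U{\left(-1885 \right)} - -4010900 = \left(-115 + \frac{23}{2} \left(-1885\right)\right) - -4010900 = \left(-115 - \frac{43355}{2}\right) + 4010900 = - \frac{43585}{2} + 4010900 = \frac{7978215}{2}$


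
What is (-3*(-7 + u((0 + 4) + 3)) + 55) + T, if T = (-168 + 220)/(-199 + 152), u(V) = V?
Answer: 2533/47 ≈ 53.894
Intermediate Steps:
T = -52/47 (T = 52/(-47) = 52*(-1/47) = -52/47 ≈ -1.1064)
(-3*(-7 + u((0 + 4) + 3)) + 55) + T = (-3*(-7 + ((0 + 4) + 3)) + 55) - 52/47 = (-3*(-7 + (4 + 3)) + 55) - 52/47 = (-3*(-7 + 7) + 55) - 52/47 = (-3*0 + 55) - 52/47 = (0 + 55) - 52/47 = 55 - 52/47 = 2533/47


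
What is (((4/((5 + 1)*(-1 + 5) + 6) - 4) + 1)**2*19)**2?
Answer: 1234187161/50625 ≈ 24379.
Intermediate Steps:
(((4/((5 + 1)*(-1 + 5) + 6) - 4) + 1)**2*19)**2 = (((4/(6*4 + 6) - 4) + 1)**2*19)**2 = (((4/(24 + 6) - 4) + 1)**2*19)**2 = (((4/30 - 4) + 1)**2*19)**2 = ((((1/30)*4 - 4) + 1)**2*19)**2 = (((2/15 - 4) + 1)**2*19)**2 = ((-58/15 + 1)**2*19)**2 = ((-43/15)**2*19)**2 = ((1849/225)*19)**2 = (35131/225)**2 = 1234187161/50625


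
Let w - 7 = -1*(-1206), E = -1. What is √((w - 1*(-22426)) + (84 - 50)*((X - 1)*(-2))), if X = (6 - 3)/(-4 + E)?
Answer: √593695/5 ≈ 154.10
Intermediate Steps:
w = 1213 (w = 7 - 1*(-1206) = 7 + 1206 = 1213)
X = -⅗ (X = (6 - 3)/(-4 - 1) = 3/(-5) = 3*(-⅕) = -⅗ ≈ -0.60000)
√((w - 1*(-22426)) + (84 - 50)*((X - 1)*(-2))) = √((1213 - 1*(-22426)) + (84 - 50)*((-⅗ - 1)*(-2))) = √((1213 + 22426) + 34*(-8/5*(-2))) = √(23639 + 34*(16/5)) = √(23639 + 544/5) = √(118739/5) = √593695/5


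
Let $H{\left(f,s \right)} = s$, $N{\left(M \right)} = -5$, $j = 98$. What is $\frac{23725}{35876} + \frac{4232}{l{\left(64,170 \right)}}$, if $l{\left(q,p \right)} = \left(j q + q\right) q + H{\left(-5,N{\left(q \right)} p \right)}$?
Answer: $\frac{4876121691}{7258683452} \approx 0.67176$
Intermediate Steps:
$l{\left(q,p \right)} = - 5 p + 99 q^{2}$ ($l{\left(q,p \right)} = \left(98 q + q\right) q - 5 p = 99 q q - 5 p = 99 q^{2} - 5 p = - 5 p + 99 q^{2}$)
$\frac{23725}{35876} + \frac{4232}{l{\left(64,170 \right)}} = \frac{23725}{35876} + \frac{4232}{\left(-5\right) 170 + 99 \cdot 64^{2}} = 23725 \cdot \frac{1}{35876} + \frac{4232}{-850 + 99 \cdot 4096} = \frac{23725}{35876} + \frac{4232}{-850 + 405504} = \frac{23725}{35876} + \frac{4232}{404654} = \frac{23725}{35876} + 4232 \cdot \frac{1}{404654} = \frac{23725}{35876} + \frac{2116}{202327} = \frac{4876121691}{7258683452}$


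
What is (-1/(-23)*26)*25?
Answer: 650/23 ≈ 28.261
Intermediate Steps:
(-1/(-23)*26)*25 = (-1*(-1/23)*26)*25 = ((1/23)*26)*25 = (26/23)*25 = 650/23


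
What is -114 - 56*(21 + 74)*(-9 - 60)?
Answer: 366966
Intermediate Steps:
-114 - 56*(21 + 74)*(-9 - 60) = -114 - 5320*(-69) = -114 - 56*(-6555) = -114 + 367080 = 366966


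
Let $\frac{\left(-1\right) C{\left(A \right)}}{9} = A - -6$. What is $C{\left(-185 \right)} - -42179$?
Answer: $43790$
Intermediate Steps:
$C{\left(A \right)} = -54 - 9 A$ ($C{\left(A \right)} = - 9 \left(A - -6\right) = - 9 \left(A + 6\right) = - 9 \left(6 + A\right) = -54 - 9 A$)
$C{\left(-185 \right)} - -42179 = \left(-54 - -1665\right) - -42179 = \left(-54 + 1665\right) + 42179 = 1611 + 42179 = 43790$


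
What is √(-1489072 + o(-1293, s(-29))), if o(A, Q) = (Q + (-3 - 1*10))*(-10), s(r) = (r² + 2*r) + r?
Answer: I*√1496482 ≈ 1223.3*I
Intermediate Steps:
s(r) = r² + 3*r
o(A, Q) = 130 - 10*Q (o(A, Q) = (Q + (-3 - 10))*(-10) = (Q - 13)*(-10) = (-13 + Q)*(-10) = 130 - 10*Q)
√(-1489072 + o(-1293, s(-29))) = √(-1489072 + (130 - (-290)*(3 - 29))) = √(-1489072 + (130 - (-290)*(-26))) = √(-1489072 + (130 - 10*754)) = √(-1489072 + (130 - 7540)) = √(-1489072 - 7410) = √(-1496482) = I*√1496482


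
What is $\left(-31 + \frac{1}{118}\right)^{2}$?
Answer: $\frac{13373649}{13924} \approx 960.47$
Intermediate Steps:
$\left(-31 + \frac{1}{118}\right)^{2} = \left(- \frac{3657}{118}\right)^{2} = \frac{13373649}{13924}$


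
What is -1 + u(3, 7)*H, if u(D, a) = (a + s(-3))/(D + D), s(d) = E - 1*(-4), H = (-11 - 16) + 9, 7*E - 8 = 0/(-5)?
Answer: -262/7 ≈ -37.429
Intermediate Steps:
E = 8/7 (E = 8/7 + (0/(-5))/7 = 8/7 + (0*(-⅕))/7 = 8/7 + (⅐)*0 = 8/7 + 0 = 8/7 ≈ 1.1429)
H = -18 (H = -27 + 9 = -18)
s(d) = 36/7 (s(d) = 8/7 - 1*(-4) = 8/7 + 4 = 36/7)
u(D, a) = (36/7 + a)/(2*D) (u(D, a) = (a + 36/7)/(D + D) = (36/7 + a)/((2*D)) = (36/7 + a)*(1/(2*D)) = (36/7 + a)/(2*D))
-1 + u(3, 7)*H = -1 + ((1/14)*(36 + 7*7)/3)*(-18) = -1 + ((1/14)*(⅓)*(36 + 49))*(-18) = -1 + ((1/14)*(⅓)*85)*(-18) = -1 + (85/42)*(-18) = -1 - 255/7 = -262/7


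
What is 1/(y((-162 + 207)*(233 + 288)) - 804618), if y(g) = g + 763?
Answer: -1/780410 ≈ -1.2814e-6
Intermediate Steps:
y(g) = 763 + g
1/(y((-162 + 207)*(233 + 288)) - 804618) = 1/((763 + (-162 + 207)*(233 + 288)) - 804618) = 1/((763 + 45*521) - 804618) = 1/((763 + 23445) - 804618) = 1/(24208 - 804618) = 1/(-780410) = -1/780410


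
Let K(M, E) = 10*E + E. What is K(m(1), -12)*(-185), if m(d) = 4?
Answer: 24420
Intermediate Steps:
K(M, E) = 11*E
K(m(1), -12)*(-185) = (11*(-12))*(-185) = -132*(-185) = 24420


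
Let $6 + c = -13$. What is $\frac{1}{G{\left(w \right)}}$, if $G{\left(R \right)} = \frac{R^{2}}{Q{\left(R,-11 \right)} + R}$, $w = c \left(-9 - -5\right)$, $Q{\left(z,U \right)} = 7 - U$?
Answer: $\frac{47}{2888} \approx 0.016274$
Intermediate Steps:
$c = -19$ ($c = -6 - 13 = -19$)
$w = 76$ ($w = - 19 \left(-9 - -5\right) = - 19 \left(-9 + 5\right) = \left(-19\right) \left(-4\right) = 76$)
$G{\left(R \right)} = \frac{R^{2}}{18 + R}$ ($G{\left(R \right)} = \frac{R^{2}}{\left(7 - -11\right) + R} = \frac{R^{2}}{\left(7 + 11\right) + R} = \frac{R^{2}}{18 + R}$)
$\frac{1}{G{\left(w \right)}} = \frac{1}{76^{2} \frac{1}{18 + 76}} = \frac{1}{5776 \cdot \frac{1}{94}} = \frac{1}{\frac{2888}{47}} = \frac{47}{2888}$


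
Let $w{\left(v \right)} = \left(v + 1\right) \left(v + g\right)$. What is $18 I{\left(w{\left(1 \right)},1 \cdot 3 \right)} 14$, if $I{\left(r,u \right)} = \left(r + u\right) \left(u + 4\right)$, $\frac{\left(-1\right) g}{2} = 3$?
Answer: $-12348$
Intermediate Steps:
$g = -6$ ($g = \left(-2\right) 3 = -6$)
$w{\left(v \right)} = \left(1 + v\right) \left(-6 + v\right)$ ($w{\left(v \right)} = \left(v + 1\right) \left(v - 6\right) = \left(1 + v\right) \left(-6 + v\right)$)
$I{\left(r,u \right)} = \left(4 + u\right) \left(r + u\right)$ ($I{\left(r,u \right)} = \left(r + u\right) \left(4 + u\right) = \left(4 + u\right) \left(r + u\right)$)
$18 I{\left(w{\left(1 \right)},1 \cdot 3 \right)} 14 = 18 \left(\left(1 \cdot 3\right)^{2} + 4 \left(-6 + 1^{2} - 5\right) + 4 \cdot 1 \cdot 3 + \left(-6 + 1^{2} - 5\right) 1 \cdot 3\right) 14 = 18 \left(3^{2} + 4 \left(-6 + 1 - 5\right) + 4 \cdot 3 + \left(-6 + 1 - 5\right) 3\right) 14 = 18 \left(9 + 4 \left(-10\right) + 12 - 30\right) 14 = 18 \left(9 - 40 + 12 - 30\right) 14 = 18 \left(-49\right) 14 = \left(-882\right) 14 = -12348$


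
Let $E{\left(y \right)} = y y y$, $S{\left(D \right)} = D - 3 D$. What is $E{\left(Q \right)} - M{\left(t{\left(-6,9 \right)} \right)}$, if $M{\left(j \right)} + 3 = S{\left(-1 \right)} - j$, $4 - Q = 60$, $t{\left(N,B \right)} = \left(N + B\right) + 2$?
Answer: $-175610$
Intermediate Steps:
$t{\left(N,B \right)} = 2 + B + N$ ($t{\left(N,B \right)} = \left(B + N\right) + 2 = 2 + B + N$)
$S{\left(D \right)} = - 2 D$
$Q = -56$ ($Q = 4 - 60 = -56$)
$M{\left(j \right)} = -1 - j$ ($M{\left(j \right)} = -3 - \left(-2 + j\right) = -1 - j$)
$E{\left(y \right)} = y^{3}$ ($E{\left(y \right)} = y^{2} y = y^{3}$)
$E{\left(Q \right)} - M{\left(t{\left(-6,9 \right)} \right)} = \left(-56\right)^{3} - \left(-1 - \left(2 + 9 - 6\right)\right) = -175616 - \left(-1 - 5\right) = -175616 - -6 = -175616 + 6 = -175610$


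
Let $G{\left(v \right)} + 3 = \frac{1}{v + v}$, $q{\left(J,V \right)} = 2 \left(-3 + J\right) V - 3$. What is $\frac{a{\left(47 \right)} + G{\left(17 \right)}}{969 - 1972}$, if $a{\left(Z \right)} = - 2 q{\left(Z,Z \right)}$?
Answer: $\frac{281145}{34102} \approx 8.2442$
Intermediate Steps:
$q{\left(J,V \right)} = -3 + 2 V \left(-3 + J\right)$ ($q{\left(J,V \right)} = 2 V \left(-3 + J\right) - 3 = -3 + 2 V \left(-3 + J\right)$)
$a{\left(Z \right)} = 6 - 4 Z^{2} + 12 Z$ ($a{\left(Z \right)} = - 2 \left(-3 - 6 Z + 2 Z Z\right) = - 2 \left(-3 - 6 Z + 2 Z^{2}\right) = 6 - 4 Z^{2} + 12 Z$)
$G{\left(v \right)} = -3 + \frac{1}{2 v}$ ($G{\left(v \right)} = -3 + \frac{1}{v + v} = -3 + \frac{1}{2 v}$)
$\frac{a{\left(47 \right)} + G{\left(17 \right)}}{969 - 1972} = \frac{\left(6 - 4 \cdot 47^{2} + 12 \cdot 47\right) - \left(3 - \frac{1}{2 \cdot 17}\right)}{969 - 1972} = \frac{\left(6 - 8836 + 564\right) + \left(-3 + \frac{1}{2} \cdot \frac{1}{17}\right)}{-1003} = \left(\left(6 - 8836 + 564\right) + \left(-3 + \frac{1}{34}\right)\right) \left(- \frac{1}{1003}\right) = \left(-8266 - \frac{101}{34}\right) \left(- \frac{1}{1003}\right) = \left(- \frac{281145}{34}\right) \left(- \frac{1}{1003}\right) = \frac{281145}{34102}$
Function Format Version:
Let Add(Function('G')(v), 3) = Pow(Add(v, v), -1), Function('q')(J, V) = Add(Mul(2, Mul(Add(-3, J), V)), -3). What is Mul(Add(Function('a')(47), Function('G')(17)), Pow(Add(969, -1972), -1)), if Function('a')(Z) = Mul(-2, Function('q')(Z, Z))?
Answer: Rational(281145, 34102) ≈ 8.2442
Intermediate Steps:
Function('q')(J, V) = Add(-3, Mul(2, V, Add(-3, J))) (Function('q')(J, V) = Add(Mul(2, Mul(V, Add(-3, J))), -3) = Add(Mul(2, V, Add(-3, J)), -3) = Add(-3, Mul(2, V, Add(-3, J))))
Function('a')(Z) = Add(6, Mul(-4, Pow(Z, 2)), Mul(12, Z)) (Function('a')(Z) = Mul(-2, Add(-3, Mul(-6, Z), Mul(2, Z, Z))) = Mul(-2, Add(-3, Mul(-6, Z), Mul(2, Pow(Z, 2)))) = Add(6, Mul(-4, Pow(Z, 2)), Mul(12, Z)))
Function('G')(v) = Add(-3, Mul(Rational(1, 2), Pow(v, -1))) (Function('G')(v) = Add(-3, Pow(Add(v, v), -1)) = Add(-3, Pow(Mul(2, v), -1)) = Add(-3, Mul(Rational(1, 2), Pow(v, -1))))
Mul(Add(Function('a')(47), Function('G')(17)), Pow(Add(969, -1972), -1)) = Mul(Add(Add(6, Mul(-4, Pow(47, 2)), Mul(12, 47)), Add(-3, Mul(Rational(1, 2), Pow(17, -1)))), Pow(Add(969, -1972), -1)) = Mul(Add(Add(6, Mul(-4, 2209), 564), Add(-3, Mul(Rational(1, 2), Rational(1, 17)))), Pow(-1003, -1)) = Mul(Add(Add(6, -8836, 564), Add(-3, Rational(1, 34))), Rational(-1, 1003)) = Mul(Add(-8266, Rational(-101, 34)), Rational(-1, 1003)) = Mul(Rational(-281145, 34), Rational(-1, 1003)) = Rational(281145, 34102)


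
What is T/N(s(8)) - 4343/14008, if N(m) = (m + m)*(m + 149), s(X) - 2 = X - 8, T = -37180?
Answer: -130860153/2115208 ≈ -61.866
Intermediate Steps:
s(X) = -6 + X (s(X) = 2 + (X - 8) = 2 + (-8 + X) = -6 + X)
N(m) = 2*m*(149 + m) (N(m) = (2*m)*(149 + m) = 2*m*(149 + m))
T/N(s(8)) - 4343/14008 = -37180*1/(2*(-6 + 8)*(149 + (-6 + 8))) - 4343/14008 = -37180*1/(4*(149 + 2)) - 4343*1/14008 = -37180/(2*2*151) - 4343/14008 = -37180/604 - 4343/14008 = -37180*1/604 - 4343/14008 = -9295/151 - 4343/14008 = -130860153/2115208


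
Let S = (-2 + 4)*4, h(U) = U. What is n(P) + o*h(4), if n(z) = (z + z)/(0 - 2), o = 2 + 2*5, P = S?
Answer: 40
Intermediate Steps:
S = 8 (S = 2*4 = 8)
P = 8
o = 12 (o = 2 + 10 = 12)
n(z) = -z (n(z) = (2*z)/(-2) = (2*z)*(-½) = -z)
n(P) + o*h(4) = -1*8 + 12*4 = -8 + 48 = 40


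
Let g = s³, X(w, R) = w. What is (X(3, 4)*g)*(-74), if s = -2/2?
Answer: 222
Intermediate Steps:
s = -1 (s = -2*½ = -1)
g = -1 (g = (-1)³ = -1)
(X(3, 4)*g)*(-74) = (3*(-1))*(-74) = -3*(-74) = 222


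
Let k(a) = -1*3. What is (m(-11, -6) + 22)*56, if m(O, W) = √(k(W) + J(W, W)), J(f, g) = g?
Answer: 1232 + 168*I ≈ 1232.0 + 168.0*I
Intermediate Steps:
k(a) = -3
m(O, W) = √(-3 + W)
(m(-11, -6) + 22)*56 = (√(-3 - 6) + 22)*56 = (√(-9) + 22)*56 = (3*I + 22)*56 = (22 + 3*I)*56 = 1232 + 168*I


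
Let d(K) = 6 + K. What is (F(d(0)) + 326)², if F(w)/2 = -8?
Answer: 96100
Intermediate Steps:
F(w) = -16 (F(w) = 2*(-8) = -16)
(F(d(0)) + 326)² = (-16 + 326)² = 310² = 96100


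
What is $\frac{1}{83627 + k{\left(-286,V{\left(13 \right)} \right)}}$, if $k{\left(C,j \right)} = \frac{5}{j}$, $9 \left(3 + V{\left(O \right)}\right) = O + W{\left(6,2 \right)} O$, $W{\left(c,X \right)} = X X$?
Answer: $\frac{38}{3177871} \approx 1.1958 \cdot 10^{-5}$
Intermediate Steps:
$W{\left(c,X \right)} = X^{2}$
$V{\left(O \right)} = -3 + \frac{5 O}{9}$ ($V{\left(O \right)} = -3 + \frac{O + 2^{2} O}{9} = -3 + \frac{O + 4 O}{9} = -3 + \frac{5 O}{9}$)
$\frac{1}{83627 + k{\left(-286,V{\left(13 \right)} \right)}} = \frac{1}{83627 + \frac{5}{-3 + \frac{5}{9} \cdot 13}} = \frac{1}{83627 + \frac{5}{-3 + \frac{65}{9}}} = \frac{1}{83627 + \frac{5}{\frac{38}{9}}} = \frac{1}{83627 + 5 \cdot \frac{9}{38}} = \frac{1}{83627 + \frac{45}{38}} = \frac{1}{\frac{3177871}{38}} = \frac{38}{3177871}$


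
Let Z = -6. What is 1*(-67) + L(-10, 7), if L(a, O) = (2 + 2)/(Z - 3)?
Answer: -607/9 ≈ -67.444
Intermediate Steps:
L(a, O) = -4/9 (L(a, O) = (2 + 2)/(-6 - 3) = 4/(-9) = 4*(-⅑) = -4/9)
1*(-67) + L(-10, 7) = 1*(-67) - 4/9 = -67 - 4/9 = -607/9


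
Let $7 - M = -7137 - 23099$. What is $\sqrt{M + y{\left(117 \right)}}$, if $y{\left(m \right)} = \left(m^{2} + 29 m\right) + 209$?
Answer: $\sqrt{47534} \approx 218.02$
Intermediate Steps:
$M = 30243$ ($M = 7 - \left(-7137 - 23099\right) = 7 - -30236 = 7 + 30236 = 30243$)
$y{\left(m \right)} = 209 + m^{2} + 29 m$
$\sqrt{M + y{\left(117 \right)}} = \sqrt{30243 + \left(209 + 117^{2} + 29 \cdot 117\right)} = \sqrt{30243 + \left(209 + 13689 + 3393\right)} = \sqrt{30243 + 17291} = \sqrt{47534}$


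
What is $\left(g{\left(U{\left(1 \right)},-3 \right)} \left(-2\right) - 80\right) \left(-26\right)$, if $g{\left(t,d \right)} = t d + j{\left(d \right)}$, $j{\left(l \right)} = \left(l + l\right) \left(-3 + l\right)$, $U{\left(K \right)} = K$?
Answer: $3796$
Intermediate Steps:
$j{\left(l \right)} = 2 l \left(-3 + l\right)$
$g{\left(t,d \right)} = d t + 2 d \left(-3 + d\right)$ ($g{\left(t,d \right)} = t d + 2 d \left(-3 + d\right) = d t + 2 d \left(-3 + d\right)$)
$\left(g{\left(U{\left(1 \right)},-3 \right)} \left(-2\right) - 80\right) \left(-26\right) = \left(- 3 \left(-6 + 1 + 2 \left(-3\right)\right) \left(-2\right) - 80\right) \left(-26\right) = \left(- 3 \left(-6 + 1 - 6\right) \left(-2\right) - 80\right) \left(-26\right) = \left(\left(-3\right) \left(-11\right) \left(-2\right) - 80\right) \left(-26\right) = \left(33 \left(-2\right) - 80\right) \left(-26\right) = \left(-66 - 80\right) \left(-26\right) = \left(-146\right) \left(-26\right) = 3796$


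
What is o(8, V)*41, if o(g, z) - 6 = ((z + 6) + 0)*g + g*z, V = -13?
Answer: -6314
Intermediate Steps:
o(g, z) = 6 + g*z + g*(6 + z) (o(g, z) = 6 + (((z + 6) + 0)*g + g*z) = 6 + (((6 + z) + 0)*g + g*z) = 6 + ((6 + z)*g + g*z) = 6 + (g*(6 + z) + g*z) = 6 + (g*z + g*(6 + z)) = 6 + g*z + g*(6 + z))
o(8, V)*41 = (6 + 6*8 + 2*8*(-13))*41 = (6 + 48 - 208)*41 = -154*41 = -6314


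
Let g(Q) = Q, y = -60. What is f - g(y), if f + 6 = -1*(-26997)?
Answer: 27051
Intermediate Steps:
f = 26991 (f = -6 - 1*(-26997) = -6 + 26997 = 26991)
f - g(y) = 26991 - 1*(-60) = 26991 + 60 = 27051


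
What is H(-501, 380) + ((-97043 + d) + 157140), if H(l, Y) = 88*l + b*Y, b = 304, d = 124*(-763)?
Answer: 36917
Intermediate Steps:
d = -94612
H(l, Y) = 88*l + 304*Y
H(-501, 380) + ((-97043 + d) + 157140) = (88*(-501) + 304*380) + ((-97043 - 94612) + 157140) = (-44088 + 115520) + (-191655 + 157140) = 71432 - 34515 = 36917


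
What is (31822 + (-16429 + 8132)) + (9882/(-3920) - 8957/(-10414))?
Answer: 240072613073/10205720 ≈ 23523.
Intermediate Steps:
(31822 + (-16429 + 8132)) + (9882/(-3920) - 8957/(-10414)) = (31822 - 8297) + (9882*(-1/3920) - 8957*(-1/10414)) = 23525 + (-4941/1960 + 8957/10414) = 23525 - 16949927/10205720 = 240072613073/10205720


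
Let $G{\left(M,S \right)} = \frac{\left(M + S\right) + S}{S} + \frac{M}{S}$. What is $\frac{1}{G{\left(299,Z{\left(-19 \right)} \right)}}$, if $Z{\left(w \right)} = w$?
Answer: $- \frac{19}{560} \approx -0.033929$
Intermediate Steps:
$G{\left(M,S \right)} = \frac{M}{S} + \frac{M + 2 S}{S}$ ($G{\left(M,S \right)} = \frac{M + 2 S}{S} + \frac{M}{S} = \frac{M}{S} + \frac{M + 2 S}{S}$)
$\frac{1}{G{\left(299,Z{\left(-19 \right)} \right)}} = \frac{1}{2 + 2 \cdot 299 \frac{1}{-19}} = \frac{1}{2 + 2 \cdot 299 \left(- \frac{1}{19}\right)} = \frac{1}{2 - \frac{598}{19}} = \frac{1}{- \frac{560}{19}} = - \frac{19}{560}$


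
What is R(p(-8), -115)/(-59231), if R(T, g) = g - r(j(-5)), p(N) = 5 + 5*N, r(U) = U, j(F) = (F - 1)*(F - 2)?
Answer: 157/59231 ≈ 0.0026506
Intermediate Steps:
j(F) = (-1 + F)*(-2 + F)
R(T, g) = -42 + g (R(T, g) = g - (2 + (-5)² - 3*(-5)) = g - (2 + 25 + 15) = g - 1*42 = g - 42 = -42 + g)
R(p(-8), -115)/(-59231) = (-42 - 115)/(-59231) = -157*(-1/59231) = 157/59231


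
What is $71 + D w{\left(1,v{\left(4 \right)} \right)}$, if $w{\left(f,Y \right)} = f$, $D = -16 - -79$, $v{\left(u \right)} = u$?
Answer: $134$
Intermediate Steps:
$D = 63$ ($D = -16 + 79 = 63$)
$71 + D w{\left(1,v{\left(4 \right)} \right)} = 71 + 63 \cdot 1 = 71 + 63 = 134$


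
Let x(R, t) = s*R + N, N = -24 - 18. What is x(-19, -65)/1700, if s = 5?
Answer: -137/1700 ≈ -0.080588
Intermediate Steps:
N = -42
x(R, t) = -42 + 5*R (x(R, t) = 5*R - 42 = -42 + 5*R)
x(-19, -65)/1700 = (-42 + 5*(-19))/1700 = (-42 - 95)*(1/1700) = -137*1/1700 = -137/1700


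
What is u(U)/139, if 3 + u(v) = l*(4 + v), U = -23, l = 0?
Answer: -3/139 ≈ -0.021583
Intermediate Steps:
u(v) = -3 (u(v) = -3 + 0*(4 + v) = -3 + 0 = -3)
u(U)/139 = -3/139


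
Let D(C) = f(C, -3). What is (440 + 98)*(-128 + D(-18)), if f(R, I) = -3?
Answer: -70478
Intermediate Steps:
D(C) = -3
(440 + 98)*(-128 + D(-18)) = (440 + 98)*(-128 - 3) = 538*(-131) = -70478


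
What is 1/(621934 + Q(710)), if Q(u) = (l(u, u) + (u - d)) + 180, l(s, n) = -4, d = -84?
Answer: 1/622904 ≈ 1.6054e-6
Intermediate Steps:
Q(u) = 260 + u (Q(u) = (-4 + (u - 1*(-84))) + 180 = (-4 + (u + 84)) + 180 = (-4 + (84 + u)) + 180 = (80 + u) + 180 = 260 + u)
1/(621934 + Q(710)) = 1/(621934 + (260 + 710)) = 1/(621934 + 970) = 1/622904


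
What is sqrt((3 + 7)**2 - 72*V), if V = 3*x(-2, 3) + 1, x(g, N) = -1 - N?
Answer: 2*sqrt(223) ≈ 29.866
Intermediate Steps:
V = -11 (V = 3*(-1 - 1*3) + 1 = 3*(-1 - 3) + 1 = 3*(-4) + 1 = -12 + 1 = -11)
sqrt((3 + 7)**2 - 72*V) = sqrt((3 + 7)**2 - 72*(-11)) = sqrt(10**2 + 792) = sqrt(100 + 792) = sqrt(892) = 2*sqrt(223)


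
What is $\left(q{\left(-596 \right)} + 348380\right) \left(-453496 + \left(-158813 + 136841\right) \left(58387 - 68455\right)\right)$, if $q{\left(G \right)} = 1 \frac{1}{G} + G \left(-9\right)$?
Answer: $\frac{11635817860083450}{149} \approx 7.8093 \cdot 10^{13}$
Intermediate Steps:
$q{\left(G \right)} = \frac{1}{G} - 9 G$
$\left(q{\left(-596 \right)} + 348380\right) \left(-453496 + \left(-158813 + 136841\right) \left(58387 - 68455\right)\right) = \left(\left(\frac{1}{-596} - -5364\right) + 348380\right) \left(-453496 + \left(-158813 + 136841\right) \left(58387 - 68455\right)\right) = \left(\left(- \frac{1}{596} + 5364\right) + 348380\right) \left(-453496 - -221214096\right) = \left(\frac{3196943}{596} + 348380\right) \left(-453496 + 221214096\right) = \frac{210831423}{596} \cdot 220760600 = \frac{11635817860083450}{149}$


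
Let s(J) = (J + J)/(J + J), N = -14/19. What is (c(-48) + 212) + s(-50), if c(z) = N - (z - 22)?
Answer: 5363/19 ≈ 282.26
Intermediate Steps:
N = -14/19 (N = -14*1/19 = -14/19 ≈ -0.73684)
c(z) = 404/19 - z (c(z) = -14/19 - (z - 22) = -14/19 - (-22 + z) = -14/19 + (22 - z) = 404/19 - z)
s(J) = 1 (s(J) = (2*J)/((2*J)) = (2*J)*(1/(2*J)) = 1)
(c(-48) + 212) + s(-50) = ((404/19 - 1*(-48)) + 212) + 1 = ((404/19 + 48) + 212) + 1 = (1316/19 + 212) + 1 = 5344/19 + 1 = 5363/19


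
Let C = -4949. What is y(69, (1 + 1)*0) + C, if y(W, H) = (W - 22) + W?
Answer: -4833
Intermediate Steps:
y(W, H) = -22 + 2*W (y(W, H) = (-22 + W) + W = -22 + 2*W)
y(69, (1 + 1)*0) + C = (-22 + 2*69) - 4949 = (-22 + 138) - 4949 = 116 - 4949 = -4833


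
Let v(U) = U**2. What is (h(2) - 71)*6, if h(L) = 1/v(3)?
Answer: -1276/3 ≈ -425.33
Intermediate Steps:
h(L) = 1/9 (h(L) = 1/(3**2) = 1/9)
(h(2) - 71)*6 = (1/9 - 71)*6 = -638/9*6 = -1276/3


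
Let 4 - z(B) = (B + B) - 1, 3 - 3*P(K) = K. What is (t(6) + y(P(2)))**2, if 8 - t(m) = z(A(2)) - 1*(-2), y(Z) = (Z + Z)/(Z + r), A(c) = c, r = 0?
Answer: 49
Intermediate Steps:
P(K) = 1 - K/3
z(B) = 5 - 2*B (z(B) = 4 - ((B + B) - 1) = 4 - (2*B - 1) = 4 - (-1 + 2*B) = 4 + (1 - 2*B) = 5 - 2*B)
y(Z) = 2 (y(Z) = (Z + Z)/(Z + 0) = (2*Z)/Z = 2)
t(m) = 5 (t(m) = 8 - ((5 - 2*2) - 1*(-2)) = 8 - ((5 - 4) + 2) = 8 - (1 + 2) = 8 - 1*3 = 8 - 3 = 5)
(t(6) + y(P(2)))**2 = (5 + 2)**2 = 7**2 = 49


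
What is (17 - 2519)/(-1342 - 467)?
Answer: 278/201 ≈ 1.3831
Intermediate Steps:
(17 - 2519)/(-1342 - 467) = -2502/(-1809) = -2502*(-1/1809) = 278/201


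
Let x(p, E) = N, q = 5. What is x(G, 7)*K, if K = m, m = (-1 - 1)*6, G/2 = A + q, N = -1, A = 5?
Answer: 12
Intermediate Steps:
G = 20 (G = 2*(5 + 5) = 2*10 = 20)
x(p, E) = -1
m = -12 (m = -2*6 = -12)
K = -12
x(G, 7)*K = -1*(-12) = 12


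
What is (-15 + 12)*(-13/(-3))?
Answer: -13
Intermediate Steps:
(-15 + 12)*(-13/(-3)) = -(-39)*(-1)/3 = -3*13/3 = -13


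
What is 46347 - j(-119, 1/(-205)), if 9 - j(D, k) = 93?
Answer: 46431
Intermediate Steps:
j(D, k) = -84 (j(D, k) = 9 - 1*93 = 9 - 93 = -84)
46347 - j(-119, 1/(-205)) = 46347 - 1*(-84) = 46347 + 84 = 46431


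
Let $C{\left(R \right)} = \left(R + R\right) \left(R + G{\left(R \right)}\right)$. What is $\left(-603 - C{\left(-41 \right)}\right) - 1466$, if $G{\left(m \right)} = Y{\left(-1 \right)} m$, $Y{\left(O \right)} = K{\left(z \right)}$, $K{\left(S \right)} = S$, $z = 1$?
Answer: $-8793$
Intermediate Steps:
$Y{\left(O \right)} = 1$
$G{\left(m \right)} = m$ ($G{\left(m \right)} = 1 m = m$)
$C{\left(R \right)} = 4 R^{2}$ ($C{\left(R \right)} = \left(R + R\right) \left(R + R\right) = 2 R 2 R = 4 R^{2}$)
$\left(-603 - C{\left(-41 \right)}\right) - 1466 = \left(-603 - 4 \left(-41\right)^{2}\right) - 1466 = \left(-603 - 4 \cdot 1681\right) - 1466 = \left(-603 - 6724\right) - 1466 = -7327 - 1466 = -8793$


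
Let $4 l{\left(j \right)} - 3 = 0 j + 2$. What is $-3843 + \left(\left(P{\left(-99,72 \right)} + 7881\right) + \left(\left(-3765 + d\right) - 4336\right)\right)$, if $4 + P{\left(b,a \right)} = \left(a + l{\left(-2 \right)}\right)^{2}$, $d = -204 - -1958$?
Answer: $\frac{48841}{16} \approx 3052.6$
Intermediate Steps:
$l{\left(j \right)} = \frac{5}{4}$ ($l{\left(j \right)} = \frac{3}{4} + \frac{0 j + 2}{4} = \frac{3}{4} + \frac{0 + 2}{4} = \frac{3}{4} + \frac{1}{4} \cdot 2 = \frac{3}{4} + \frac{1}{2} = \frac{5}{4}$)
$d = 1754$ ($d = -204 + 1958 = 1754$)
$P{\left(b,a \right)} = -4 + \left(\frac{5}{4} + a\right)^{2}$ ($P{\left(b,a \right)} = -4 + \left(a + \frac{5}{4}\right)^{2} = -4 + \left(\frac{5}{4} + a\right)^{2}$)
$-3843 + \left(\left(P{\left(-99,72 \right)} + 7881\right) + \left(\left(-3765 + d\right) - 4336\right)\right) = -3843 + \left(\left(\left(-4 + \frac{\left(5 + 4 \cdot 72\right)^{2}}{16}\right) + 7881\right) + \left(\left(-3765 + 1754\right) - 4336\right)\right) = -3843 - \left(-1530 - \frac{\left(5 + 288\right)^{2}}{16}\right) = -3843 + \left(\left(\left(-4 + \frac{293^{2}}{16}\right) + 7881\right) - 6347\right) = -3843 + \left(\left(\left(-4 + \frac{1}{16} \cdot 85849\right) + 7881\right) - 6347\right) = -3843 + \left(\left(\left(-4 + \frac{85849}{16}\right) + 7881\right) - 6347\right) = -3843 + \left(\left(\frac{85785}{16} + 7881\right) - 6347\right) = -3843 + \left(\frac{211881}{16} - 6347\right) = -3843 + \frac{110329}{16} = \frac{48841}{16}$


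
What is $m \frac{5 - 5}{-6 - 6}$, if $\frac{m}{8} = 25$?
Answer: $0$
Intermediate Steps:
$m = 200$ ($m = 8 \cdot 25 = 200$)
$m \frac{5 - 5}{-6 - 6} = 200 \frac{5 - 5}{-6 - 6} = 200 \frac{0}{-12} = 200 \cdot 0 \left(- \frac{1}{12}\right) = 200 \cdot 0 = 0$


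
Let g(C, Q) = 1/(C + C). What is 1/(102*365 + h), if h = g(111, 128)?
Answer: 222/8265061 ≈ 2.6860e-5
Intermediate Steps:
g(C, Q) = 1/(2*C)
h = 1/222 (h = (½)/111 = (½)*(1/111) = 1/222 ≈ 0.0045045)
1/(102*365 + h) = 1/(102*365 + 1/222) = 1/(37230 + 1/222) = 1/(8265061/222) = 222/8265061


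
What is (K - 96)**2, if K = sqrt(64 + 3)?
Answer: (96 - sqrt(67))**2 ≈ 7711.4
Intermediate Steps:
K = sqrt(67) ≈ 8.1853
(K - 96)**2 = (sqrt(67) - 96)**2 = (-96 + sqrt(67))**2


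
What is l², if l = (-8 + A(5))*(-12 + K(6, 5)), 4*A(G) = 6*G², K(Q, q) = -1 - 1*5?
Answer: 281961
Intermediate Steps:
K(Q, q) = -6 (K(Q, q) = -1 - 5 = -6)
A(G) = 3*G²/2 (A(G) = (6*G²)/4 = 3*G²/2)
l = -531 (l = (-8 + (3/2)*5²)*(-12 - 6) = (-8 + (3/2)*25)*(-18) = (-8 + 75/2)*(-18) = (59/2)*(-18) = -531)
l² = (-531)² = 281961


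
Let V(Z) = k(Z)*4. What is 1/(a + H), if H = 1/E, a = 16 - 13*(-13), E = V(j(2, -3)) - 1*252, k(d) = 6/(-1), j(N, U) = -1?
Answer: 276/51059 ≈ 0.0054055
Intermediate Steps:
k(d) = -6 (k(d) = 6*(-1) = -6)
V(Z) = -24 (V(Z) = -6*4 = -24)
E = -276 (E = -24 - 1*252 = -24 - 252 = -276)
a = 185 (a = 16 + 169 = 185)
H = -1/276 (H = 1/(-276) = -1/276 ≈ -0.0036232)
1/(a + H) = 1/(185 - 1/276) = 1/(51059/276) = 276/51059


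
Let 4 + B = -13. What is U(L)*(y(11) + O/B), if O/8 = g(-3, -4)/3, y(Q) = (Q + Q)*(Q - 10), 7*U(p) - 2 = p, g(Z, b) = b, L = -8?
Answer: -2308/119 ≈ -19.395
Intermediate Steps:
U(p) = 2/7 + p/7
B = -17 (B = -4 - 13 = -17)
y(Q) = 2*Q*(-10 + Q) (y(Q) = (2*Q)*(-10 + Q) = 2*Q*(-10 + Q))
O = -32/3 (O = 8*(-4/3) = -32/3 ≈ -10.667)
U(L)*(y(11) + O/B) = (2/7 + (⅐)*(-8))*(2*11*(-10 + 11) - 32/3/(-17)) = (2/7 - 8/7)*(2*11*1 - 1/17*(-32/3)) = -6*(22 + 32/51)/7 = -6/7*1154/51 = -2308/119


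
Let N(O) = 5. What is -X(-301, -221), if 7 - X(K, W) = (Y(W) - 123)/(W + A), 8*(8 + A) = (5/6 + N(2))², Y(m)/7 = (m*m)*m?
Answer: 21760006111/64727 ≈ 3.3618e+5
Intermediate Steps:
Y(m) = 7*m³ (Y(m) = 7*((m*m)*m) = 7*(m²*m) = 7*m³)
A = -1079/288 (A = -8 + (5/6 + 5)²/8 = -8 + (5*(⅙) + 5)²/8 = -8 + (⅚ + 5)²/8 = -8 + (35/6)²/8 = -8 + (⅛)*(1225/36) = -8 + 1225/288 = -1079/288 ≈ -3.7465)
X(K, W) = 7 - (-123 + 7*W³)/(-1079/288 + W) (X(K, W) = 7 - (7*W³ - 123)/(W - 1079/288) = 7 - (-123 + 7*W³)/(-1079/288 + W))
-X(-301, -221) = -(27871 - 2016*(-221)³ + 2016*(-221))/(-1079 + 288*(-221)) = -(27871 - 2016*(-10793861) - 445536)/(-1079 - 63648) = -(27871 + 21760423776 - 445536)/(-64727) = -(-1)*21760006111/64727 = -1*(-21760006111/64727) = 21760006111/64727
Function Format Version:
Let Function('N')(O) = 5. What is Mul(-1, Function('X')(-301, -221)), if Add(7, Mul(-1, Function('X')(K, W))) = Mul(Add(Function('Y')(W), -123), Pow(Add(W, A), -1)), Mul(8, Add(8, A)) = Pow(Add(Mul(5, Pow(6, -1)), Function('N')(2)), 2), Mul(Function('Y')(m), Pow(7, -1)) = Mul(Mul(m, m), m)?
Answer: Rational(21760006111, 64727) ≈ 3.3618e+5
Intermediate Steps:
Function('Y')(m) = Mul(7, Pow(m, 3)) (Function('Y')(m) = Mul(7, Mul(Mul(m, m), m)) = Mul(7, Mul(Pow(m, 2), m)) = Mul(7, Pow(m, 3)))
A = Rational(-1079, 288) (A = Add(-8, Mul(Rational(1, 8), Pow(Add(Mul(5, Pow(6, -1)), 5), 2))) = Add(-8, Mul(Rational(1, 8), Pow(Add(Mul(5, Rational(1, 6)), 5), 2))) = Add(-8, Mul(Rational(1, 8), Pow(Add(Rational(5, 6), 5), 2))) = Add(-8, Mul(Rational(1, 8), Pow(Rational(35, 6), 2))) = Add(-8, Mul(Rational(1, 8), Rational(1225, 36))) = Add(-8, Rational(1225, 288)) = Rational(-1079, 288) ≈ -3.7465)
Function('X')(K, W) = Add(7, Mul(-1, Pow(Add(Rational(-1079, 288), W), -1), Add(-123, Mul(7, Pow(W, 3))))) (Function('X')(K, W) = Add(7, Mul(-1, Mul(Add(Mul(7, Pow(W, 3)), -123), Pow(Add(W, Rational(-1079, 288)), -1)))) = Add(7, Mul(-1, Mul(Add(-123, Mul(7, Pow(W, 3))), Pow(Add(Rational(-1079, 288), W), -1)))) = Add(7, Mul(-1, Mul(Pow(Add(Rational(-1079, 288), W), -1), Add(-123, Mul(7, Pow(W, 3)))))) = Add(7, Mul(-1, Pow(Add(Rational(-1079, 288), W), -1), Add(-123, Mul(7, Pow(W, 3))))))
Mul(-1, Function('X')(-301, -221)) = Mul(-1, Mul(Pow(Add(-1079, Mul(288, -221)), -1), Add(27871, Mul(-2016, Pow(-221, 3)), Mul(2016, -221)))) = Mul(-1, Mul(Pow(Add(-1079, -63648), -1), Add(27871, Mul(-2016, -10793861), -445536))) = Mul(-1, Mul(Pow(-64727, -1), Add(27871, 21760423776, -445536))) = Mul(-1, Mul(Rational(-1, 64727), 21760006111)) = Mul(-1, Rational(-21760006111, 64727)) = Rational(21760006111, 64727)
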